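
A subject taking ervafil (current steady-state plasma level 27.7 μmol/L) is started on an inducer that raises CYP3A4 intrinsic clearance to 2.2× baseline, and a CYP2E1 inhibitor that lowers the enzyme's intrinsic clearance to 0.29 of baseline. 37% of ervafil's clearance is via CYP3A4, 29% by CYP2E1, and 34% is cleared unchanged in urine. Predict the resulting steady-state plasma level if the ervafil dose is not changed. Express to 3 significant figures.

22.4 μmol/L

CYP3A4: 0.37 × 2.2 = 0.814
CYP2E1: 0.29 × 0.29 = 0.0841
Other: 0.34 (unchanged)
New clearance relative to baseline: 0.814 + 0.0841 + 0.34 = 1.2381.
New steady-state plasma level = 27.7 / 1.2381 = 22.4 μmol/L (concentration scales inversely with clearance).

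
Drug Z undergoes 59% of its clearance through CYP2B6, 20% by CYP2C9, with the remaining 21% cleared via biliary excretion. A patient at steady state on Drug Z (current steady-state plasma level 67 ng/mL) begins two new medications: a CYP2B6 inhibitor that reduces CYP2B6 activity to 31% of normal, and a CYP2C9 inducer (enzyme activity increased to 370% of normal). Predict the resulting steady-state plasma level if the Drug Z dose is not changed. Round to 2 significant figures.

The CYP2B6 pathway (59% of clearance) is reduced to 0.31× activity: 0.59 × 0.31 = 0.1829.
The CYP2C9 pathway (20% of clearance) rises to 3.7× activity: 0.2 × 3.7 = 0.74.
The remaining 21% of clearance is unaffected.
CL_new/CL_old = 0.1829 + 0.74 + 0.21 = 1.1329.
Dividing the baseline by the relative clearance: 67 / 1.1329 = 59 ng/mL.

59 ng/mL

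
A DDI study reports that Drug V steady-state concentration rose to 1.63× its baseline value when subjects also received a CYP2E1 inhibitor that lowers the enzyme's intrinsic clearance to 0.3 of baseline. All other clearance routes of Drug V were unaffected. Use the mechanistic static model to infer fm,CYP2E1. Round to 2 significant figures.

Let x = fm,CYP2E1. Because steady-state concentration ∝ 1/CL, relative clearance fell to 1/1.63 = 0.6135.
Setting x·0.3 + (1 − x) = 0.6135 and solving: x = (0.6135 − 1)/(0.3 − 1) = 0.55.

0.55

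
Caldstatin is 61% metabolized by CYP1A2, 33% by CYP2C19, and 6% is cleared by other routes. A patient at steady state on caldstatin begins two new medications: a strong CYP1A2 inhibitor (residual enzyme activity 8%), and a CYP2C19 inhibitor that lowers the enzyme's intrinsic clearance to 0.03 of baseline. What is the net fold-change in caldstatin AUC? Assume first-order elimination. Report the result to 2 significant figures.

8.4

The CYP1A2 pathway (61% of clearance) drops to 0.08× activity: 0.61 × 0.08 = 0.0488.
The CYP2C19 pathway (33% of clearance) drops to 0.03× activity: 0.33 × 0.03 = 0.0099.
Non-CYP routes (6%) are unchanged.
New clearance relative to baseline: 0.0488 + 0.0099 + 0.06 = 0.1187.
Net AUC ratio = 1 / 0.1187 = 8.4.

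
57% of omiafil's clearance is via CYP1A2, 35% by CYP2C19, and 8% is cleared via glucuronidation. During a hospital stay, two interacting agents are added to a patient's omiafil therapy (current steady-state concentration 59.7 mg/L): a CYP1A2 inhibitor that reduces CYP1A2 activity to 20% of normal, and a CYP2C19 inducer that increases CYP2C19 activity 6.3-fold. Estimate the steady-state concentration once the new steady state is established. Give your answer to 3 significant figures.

24.9 mg/L

CYP1A2: 0.57 × 0.2 = 0.114
CYP2C19: 0.35 × 6.3 = 2.205
Other: 0.08 (unchanged)
CL_new/CL_old = 0.114 + 2.205 + 0.08 = 2.399.
Dividing the baseline by the relative clearance: 59.7 / 2.399 = 24.9 mg/L.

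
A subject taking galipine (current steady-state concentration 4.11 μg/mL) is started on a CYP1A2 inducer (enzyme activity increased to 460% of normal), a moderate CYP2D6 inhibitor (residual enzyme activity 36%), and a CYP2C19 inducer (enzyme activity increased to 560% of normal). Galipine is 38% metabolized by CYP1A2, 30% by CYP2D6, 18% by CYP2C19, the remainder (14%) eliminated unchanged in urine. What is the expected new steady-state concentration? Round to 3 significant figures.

1.37 μg/mL

The CYP1A2 pathway (38% of clearance) is boosted to 4.6× activity: 0.38 × 4.6 = 1.748.
The CYP2D6 pathway (30% of clearance) drops to 0.36× activity: 0.3 × 0.36 = 0.108.
The CYP2C19 pathway (18% of clearance) is boosted to 5.6× activity: 0.18 × 5.6 = 1.008.
Non-CYP routes (14%) are unchanged.
Relative clearance = 1.748 + 0.108 + 1.008 + 0.14 = 3.004.
Steady-state concentration ∝ 1/CL: new value = 4.11 / 3.004 = 1.37 μg/mL.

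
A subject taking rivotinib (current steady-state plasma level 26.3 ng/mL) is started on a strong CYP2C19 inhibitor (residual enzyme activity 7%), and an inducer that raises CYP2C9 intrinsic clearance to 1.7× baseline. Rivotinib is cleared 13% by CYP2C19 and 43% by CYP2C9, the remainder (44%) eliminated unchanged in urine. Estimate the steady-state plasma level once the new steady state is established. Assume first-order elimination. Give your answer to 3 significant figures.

CYP2C19: 0.13 × 0.07 = 0.0091
CYP2C9: 0.43 × 1.7 = 0.731
Other: 0.44 (unchanged)
Relative clearance = 0.0091 + 0.731 + 0.44 = 1.1801.
New steady-state plasma level = 26.3 / 1.1801 = 22.3 ng/mL (concentration scales inversely with clearance).

22.3 ng/mL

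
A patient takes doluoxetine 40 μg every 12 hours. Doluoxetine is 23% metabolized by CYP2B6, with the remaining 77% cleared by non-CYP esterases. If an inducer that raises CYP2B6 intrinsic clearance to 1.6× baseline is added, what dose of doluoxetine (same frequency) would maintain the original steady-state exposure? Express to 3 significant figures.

45.5 μg

The CYP2B6 pathway (23% of clearance) is boosted to 1.6× activity: 0.23 × 1.6 = 0.368.
Non-CYP routes (77%) are unchanged.
CL_new/CL_old = 0.368 + 0.77 = 1.138.
To maintain the same steady-state level, dose must scale with clearance: new dose = 40 × 1.138 = 45.5 μg.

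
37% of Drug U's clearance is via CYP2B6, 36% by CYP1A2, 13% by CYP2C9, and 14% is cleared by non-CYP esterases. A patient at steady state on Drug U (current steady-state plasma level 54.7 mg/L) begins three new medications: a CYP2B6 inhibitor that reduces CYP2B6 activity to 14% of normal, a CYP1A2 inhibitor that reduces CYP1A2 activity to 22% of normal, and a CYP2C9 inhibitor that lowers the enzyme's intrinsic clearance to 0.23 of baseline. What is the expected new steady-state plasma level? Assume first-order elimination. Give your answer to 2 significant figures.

1.8 × 10² mg/L

The CYP2B6 pathway (37% of clearance) is reduced to 0.14× activity: 0.37 × 0.14 = 0.0518.
The CYP1A2 pathway (36% of clearance) drops to 0.22× activity: 0.36 × 0.22 = 0.0792.
The CYP2C9 pathway (13% of clearance) falls to 0.23× activity: 0.13 × 0.23 = 0.0299.
The remaining 14% of clearance is unaffected.
Relative clearance = 0.0518 + 0.0792 + 0.0299 + 0.14 = 0.3009.
New steady-state plasma level = 54.7 / 0.3009 = 1.8 × 10² mg/L (concentration scales inversely with clearance).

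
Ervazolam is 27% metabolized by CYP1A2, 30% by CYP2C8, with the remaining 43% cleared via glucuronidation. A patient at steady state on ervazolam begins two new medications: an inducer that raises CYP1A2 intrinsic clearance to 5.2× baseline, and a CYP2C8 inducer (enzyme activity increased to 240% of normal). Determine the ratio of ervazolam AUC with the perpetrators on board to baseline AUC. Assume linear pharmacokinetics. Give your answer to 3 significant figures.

The CYP1A2 pathway (27% of clearance) rises to 5.2× activity: 0.27 × 5.2 = 1.404.
The CYP2C8 pathway (30% of clearance) rises to 2.4× activity: 0.3 × 2.4 = 0.72.
Non-CYP routes (43%) are unchanged.
New clearance relative to baseline: 1.404 + 0.72 + 0.43 = 2.554.
Because AUC varies inversely with clearance, the combined effect is 1 / 2.554 = 0.392.

0.392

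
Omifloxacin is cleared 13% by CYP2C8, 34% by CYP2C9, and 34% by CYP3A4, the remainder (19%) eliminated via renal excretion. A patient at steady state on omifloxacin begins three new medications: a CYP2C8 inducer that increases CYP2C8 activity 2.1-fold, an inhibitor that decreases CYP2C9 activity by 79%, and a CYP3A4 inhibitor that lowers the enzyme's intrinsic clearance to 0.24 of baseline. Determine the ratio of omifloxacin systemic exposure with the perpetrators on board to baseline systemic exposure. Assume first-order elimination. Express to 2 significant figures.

CYP2C8: 0.13 × 2.1 = 0.273
CYP2C9: 0.34 × 0.21 = 0.0714
CYP3A4: 0.34 × 0.24 = 0.0816
Other: 0.19 (unchanged)
New clearance relative to baseline: 0.273 + 0.0714 + 0.0816 + 0.19 = 0.616.
Because systemic exposure varies inversely with clearance, the combined effect is 1 / 0.616 = 1.6.

1.6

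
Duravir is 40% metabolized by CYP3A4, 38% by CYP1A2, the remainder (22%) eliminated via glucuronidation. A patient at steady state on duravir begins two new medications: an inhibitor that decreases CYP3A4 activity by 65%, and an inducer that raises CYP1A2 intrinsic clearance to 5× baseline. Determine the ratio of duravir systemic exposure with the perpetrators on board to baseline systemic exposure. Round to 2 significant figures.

0.44

The CYP3A4 pathway (40% of clearance) is reduced to 0.35× activity: 0.4 × 0.35 = 0.14.
The CYP1A2 pathway (38% of clearance) rises to 5× activity: 0.38 × 5 = 1.9.
The remaining 22% of clearance is unaffected.
Relative clearance = 0.14 + 1.9 + 0.22 = 2.26.
Net systemic exposure ratio = 1 / 2.26 = 0.44.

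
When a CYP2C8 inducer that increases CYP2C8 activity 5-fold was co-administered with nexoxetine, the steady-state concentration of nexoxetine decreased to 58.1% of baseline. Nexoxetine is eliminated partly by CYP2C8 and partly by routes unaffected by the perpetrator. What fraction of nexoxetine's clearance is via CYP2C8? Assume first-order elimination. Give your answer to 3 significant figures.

Let fm be the CYP2C8 fraction. New clearance relative to baseline = fm × 5 + (1 − fm).
Steady-state concentration ratio = 1 / (new CL fraction), so new CL fraction = 1 / 0.581 = 1.721.
fm × 5 + 1 − fm = 1.721  ⇒  fm × (5 − 1) = 0.7212  ⇒  fm = 0.180.

0.180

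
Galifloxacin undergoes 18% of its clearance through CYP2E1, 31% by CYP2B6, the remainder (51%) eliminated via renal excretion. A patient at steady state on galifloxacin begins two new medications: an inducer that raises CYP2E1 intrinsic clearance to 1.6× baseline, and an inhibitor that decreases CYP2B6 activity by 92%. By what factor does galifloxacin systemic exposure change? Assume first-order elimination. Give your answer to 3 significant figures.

The CYP2E1 pathway (18% of clearance) rises to 1.6× activity: 0.18 × 1.6 = 0.288.
The CYP2B6 pathway (31% of clearance) drops to 0.08× activity: 0.31 × 0.08 = 0.0248.
Non-CYP routes (51%) are unchanged.
CL_new/CL_old = 0.288 + 0.0248 + 0.51 = 0.8228.
Because systemic exposure varies inversely with clearance, the combined effect is 1 / 0.8228 = 1.22.

1.22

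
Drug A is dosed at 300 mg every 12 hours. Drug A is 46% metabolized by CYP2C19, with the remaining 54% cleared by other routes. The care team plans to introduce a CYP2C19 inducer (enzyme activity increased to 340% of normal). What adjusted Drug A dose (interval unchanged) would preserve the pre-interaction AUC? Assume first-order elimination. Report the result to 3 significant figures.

CYP2C19: 0.46 × 3.4 = 1.564
Other: 0.54 (unchanged)
New clearance relative to baseline: 1.564 + 0.54 = 2.104.
Css,avg = (dose rate)/CL, so holding Css fixed requires dose ∝ CL: 300 × 2.104 = 631 mg.

631 mg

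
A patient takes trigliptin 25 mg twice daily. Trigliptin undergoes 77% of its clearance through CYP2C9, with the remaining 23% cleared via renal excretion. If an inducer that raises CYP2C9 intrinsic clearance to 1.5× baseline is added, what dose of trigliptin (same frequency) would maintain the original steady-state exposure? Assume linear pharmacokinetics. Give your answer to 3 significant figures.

34.6 mg

The CYP2C9 pathway (77% of clearance) rises to 1.5× activity: 0.77 × 1.5 = 1.155.
Non-CYP routes (23%) are unchanged.
Relative clearance = 1.155 + 0.23 = 1.385.
Exposure is unchanged when dose changes in proportion to clearance. New dose = 25 mg × 1.385 = 34.6 mg.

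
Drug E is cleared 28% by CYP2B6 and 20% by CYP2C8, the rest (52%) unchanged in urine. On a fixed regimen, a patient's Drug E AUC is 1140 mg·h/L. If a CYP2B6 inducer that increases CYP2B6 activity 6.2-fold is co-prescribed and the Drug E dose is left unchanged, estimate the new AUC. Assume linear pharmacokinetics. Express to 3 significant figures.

The CYP2B6 pathway (28% of clearance) increases to 6.2× activity: 0.28 × 6.2 = 1.736.
CYP2C8 (20%) and the residual 52% are unaffected.
CL_new/CL_old = 1.736 + 0.2 + 0.52 = 2.456.
New AUC = baseline ÷ relative clearance = 1140 / 2.456 = 464 mg·h/L.

464 mg·h/L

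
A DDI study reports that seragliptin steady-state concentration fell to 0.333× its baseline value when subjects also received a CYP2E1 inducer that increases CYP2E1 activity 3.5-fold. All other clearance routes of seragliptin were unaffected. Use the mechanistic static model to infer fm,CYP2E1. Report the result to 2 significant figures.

Write x for the fraction cleared via CYP2E1. The observed steady-state concentration change means clearance rose to 1/0.333 = 3.003 of baseline.
Setting x·3.5 + (1 − x) = 3.003 and solving: x = (3.003 − 1)/(3.5 − 1) = 0.80.

0.80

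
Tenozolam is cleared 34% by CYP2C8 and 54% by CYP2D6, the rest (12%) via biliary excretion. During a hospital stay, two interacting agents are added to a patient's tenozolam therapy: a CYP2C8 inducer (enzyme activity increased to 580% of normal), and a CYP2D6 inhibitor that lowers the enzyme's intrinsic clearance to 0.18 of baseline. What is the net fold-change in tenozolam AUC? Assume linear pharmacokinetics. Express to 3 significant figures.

CYP2C8: 0.34 × 5.8 = 1.972
CYP2D6: 0.54 × 0.18 = 0.0972
Other: 0.12 (unchanged)
New clearance relative to baseline: 1.972 + 0.0972 + 0.12 = 2.1892.
Net AUC ratio = 1 / 2.1892 = 0.457.

0.457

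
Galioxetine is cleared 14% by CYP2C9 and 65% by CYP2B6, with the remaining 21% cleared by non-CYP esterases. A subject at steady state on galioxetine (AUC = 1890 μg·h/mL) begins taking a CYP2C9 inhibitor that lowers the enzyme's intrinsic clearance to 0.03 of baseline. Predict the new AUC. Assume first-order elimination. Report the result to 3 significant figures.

CYP2C9: 0.14 × 0.03 = 0.0042
CYP2B6: 0.65 (unchanged)
Other: 0.21 (unchanged)
New clearance relative to baseline: 0.0042 + 0.65 + 0.21 = 0.8642.
New AUC = baseline ÷ relative clearance = 1890 / 0.8642 = 2.19 × 10³ μg·h/mL.

2.19 × 10³ μg·h/mL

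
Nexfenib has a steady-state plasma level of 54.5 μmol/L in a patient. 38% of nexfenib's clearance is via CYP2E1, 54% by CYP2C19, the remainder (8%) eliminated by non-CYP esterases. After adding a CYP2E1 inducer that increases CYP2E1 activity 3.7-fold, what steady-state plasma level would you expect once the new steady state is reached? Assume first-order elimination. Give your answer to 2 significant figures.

The CYP2E1 pathway (38% of clearance) increases to 3.7× activity: 0.38 × 3.7 = 1.406.
CYP2C19 (54%) and the residual 8% are unaffected.
CL_new/CL_old = 1.406 + 0.54 + 0.08 = 2.026.
New steady-state plasma level = baseline ÷ relative clearance = 54.5 / 2.026 = 27 μmol/L.

27 μmol/L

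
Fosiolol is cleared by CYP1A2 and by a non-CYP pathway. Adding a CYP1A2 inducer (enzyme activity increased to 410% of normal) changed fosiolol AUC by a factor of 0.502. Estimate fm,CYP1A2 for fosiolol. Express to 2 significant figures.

Call the CYP1A2 fraction fm. After the interaction, CL_new/CL_old = fm × 4.1 + (1 − fm).
AUC ratio = 1 / (new CL fraction), so new CL fraction = 1 / 0.502 = 1.992.
fm × 4.1 + 1 − fm = 1.992  ⇒  fm × (4.1 − 1) = 0.992  ⇒  fm = 0.32.

0.32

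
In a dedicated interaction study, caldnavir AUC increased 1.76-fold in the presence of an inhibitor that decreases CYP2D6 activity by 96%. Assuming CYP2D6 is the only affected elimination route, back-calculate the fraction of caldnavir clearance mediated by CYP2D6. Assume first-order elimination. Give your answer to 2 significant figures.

Let fm be the CYP2D6 fraction. New clearance relative to baseline = fm × 0.04 + (1 − fm).
AUC ratio = 1 / (new CL fraction), so new CL fraction = 1 / 1.76 = 0.5682.
fm × 0.04 + 1 − fm = 0.5682  ⇒  fm × (0.04 − 1) = −0.4318  ⇒  fm = 0.45.

0.45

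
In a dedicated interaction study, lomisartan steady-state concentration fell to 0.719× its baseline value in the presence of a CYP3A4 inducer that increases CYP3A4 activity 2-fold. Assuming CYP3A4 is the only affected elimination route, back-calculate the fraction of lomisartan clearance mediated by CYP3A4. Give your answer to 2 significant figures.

0.39

CL'/CL = 1 / 0.719 = 1.391
2·fm + (1 − fm) = 1.391
fm = (1.391 − 1) / (2 − 1) = 0.39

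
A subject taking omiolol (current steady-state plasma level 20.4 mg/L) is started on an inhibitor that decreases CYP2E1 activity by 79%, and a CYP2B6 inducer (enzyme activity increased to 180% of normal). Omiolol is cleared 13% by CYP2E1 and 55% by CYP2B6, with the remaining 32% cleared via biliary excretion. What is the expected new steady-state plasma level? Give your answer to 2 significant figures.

The CYP2E1 pathway (13% of clearance) is reduced to 0.21× activity: 0.13 × 0.21 = 0.0273.
The CYP2B6 pathway (55% of clearance) rises to 1.8× activity: 0.55 × 1.8 = 0.99.
The remaining 32% of clearance is unaffected.
Relative clearance = 0.0273 + 0.99 + 0.32 = 1.3373.
Dividing the baseline by the relative clearance: 20.4 / 1.3373 = 15 mg/L.

15 mg/L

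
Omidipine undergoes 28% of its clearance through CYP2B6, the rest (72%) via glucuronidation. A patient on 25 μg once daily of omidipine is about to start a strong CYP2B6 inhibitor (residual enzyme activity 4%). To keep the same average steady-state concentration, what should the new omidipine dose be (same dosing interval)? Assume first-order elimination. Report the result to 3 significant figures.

The CYP2B6 pathway (28% of clearance) drops to 0.04× activity: 0.28 × 0.04 = 0.0112.
Non-CYP routes (72%) are unchanged.
New clearance relative to baseline: 0.0112 + 0.72 = 0.7312.
Exposure is unchanged when dose changes in proportion to clearance. New dose = 25 μg × 0.7312 = 18.3 μg.

18.3 μg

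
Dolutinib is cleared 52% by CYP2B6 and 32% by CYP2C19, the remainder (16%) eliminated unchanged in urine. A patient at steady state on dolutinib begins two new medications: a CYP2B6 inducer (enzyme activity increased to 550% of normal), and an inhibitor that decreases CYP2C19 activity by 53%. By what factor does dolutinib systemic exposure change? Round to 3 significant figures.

The CYP2B6 pathway (52% of clearance) rises to 5.5× activity: 0.52 × 5.5 = 2.86.
The CYP2C19 pathway (32% of clearance) is reduced to 0.47× activity: 0.32 × 0.47 = 0.1504.
The remaining 16% of clearance is unaffected.
Relative clearance = 2.86 + 0.1504 + 0.16 = 3.1704.
Net systemic exposure ratio = 1 / 3.1704 = 0.315.

0.315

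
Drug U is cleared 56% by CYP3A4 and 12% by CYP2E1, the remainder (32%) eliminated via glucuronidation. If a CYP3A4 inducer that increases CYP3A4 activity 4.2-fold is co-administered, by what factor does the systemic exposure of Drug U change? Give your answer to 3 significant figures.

0.358

The CYP3A4 pathway (56% of clearance) increases to 4.2× activity: 0.56 × 4.2 = 2.352.
CYP2E1 (12%) and the residual 32% are unaffected.
New clearance relative to baseline: 2.352 + 0.12 + 0.32 = 2.792.
Systemic exposure ratio = CL_old/CL_new = 1 / 2.792 = 0.358.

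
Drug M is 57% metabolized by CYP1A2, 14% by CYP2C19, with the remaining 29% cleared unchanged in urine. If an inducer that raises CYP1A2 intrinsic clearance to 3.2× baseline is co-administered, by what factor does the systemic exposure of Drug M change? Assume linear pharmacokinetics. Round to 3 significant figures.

0.444

CYP1A2: 0.57 × 3.2 = 1.824
CYP2C19: 0.14 (unchanged)
Other: 0.29 (unchanged)
Relative clearance = 1.824 + 0.14 + 0.29 = 2.254.
Since systemic exposure ∝ 1/CL, the ratio is 1 / 2.254 = 0.444.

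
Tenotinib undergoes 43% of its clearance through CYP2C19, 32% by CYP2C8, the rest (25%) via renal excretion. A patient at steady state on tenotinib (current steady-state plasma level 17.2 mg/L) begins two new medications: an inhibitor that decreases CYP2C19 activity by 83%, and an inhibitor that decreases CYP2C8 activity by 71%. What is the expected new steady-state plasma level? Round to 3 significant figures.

CYP2C19: 0.43 × 0.17 = 0.0731
CYP2C8: 0.32 × 0.29 = 0.0928
Other: 0.25 (unchanged)
Relative clearance = 0.0731 + 0.0928 + 0.25 = 0.4159.
Dividing the baseline by the relative clearance: 17.2 / 0.4159 = 41.4 mg/L.

41.4 mg/L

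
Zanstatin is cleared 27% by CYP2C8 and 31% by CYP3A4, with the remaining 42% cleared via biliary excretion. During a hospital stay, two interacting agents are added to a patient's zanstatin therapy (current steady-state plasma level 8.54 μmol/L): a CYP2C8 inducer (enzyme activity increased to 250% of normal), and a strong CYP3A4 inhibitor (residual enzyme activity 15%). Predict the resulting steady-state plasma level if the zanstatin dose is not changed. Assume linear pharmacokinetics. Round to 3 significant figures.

7.48 μmol/L

CYP2C8: 0.27 × 2.5 = 0.675
CYP3A4: 0.31 × 0.15 = 0.0465
Other: 0.42 (unchanged)
Relative clearance = 0.675 + 0.0465 + 0.42 = 1.1415.
Steady-state plasma level ∝ 1/CL: new value = 8.54 / 1.1415 = 7.48 μmol/L.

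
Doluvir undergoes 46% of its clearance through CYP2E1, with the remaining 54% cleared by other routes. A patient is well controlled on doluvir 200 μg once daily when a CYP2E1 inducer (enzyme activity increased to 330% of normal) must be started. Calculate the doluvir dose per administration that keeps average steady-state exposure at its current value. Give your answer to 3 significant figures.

412 μg

CYP2E1: 0.46 × 3.3 = 1.518
Other: 0.54 (unchanged)
Relative clearance = 1.518 + 0.54 = 2.058.
Exposure is unchanged when dose changes in proportion to clearance. New dose = 200 μg × 2.058 = 412 μg.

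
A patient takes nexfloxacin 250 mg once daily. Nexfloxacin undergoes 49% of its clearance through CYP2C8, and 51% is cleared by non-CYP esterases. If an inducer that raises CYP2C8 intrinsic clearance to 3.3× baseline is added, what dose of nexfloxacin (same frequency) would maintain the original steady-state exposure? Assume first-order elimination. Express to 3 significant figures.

CYP2C8: 0.49 × 3.3 = 1.617
Other: 0.51 (unchanged)
New clearance relative to baseline: 1.617 + 0.51 = 2.127.
To maintain the same steady-state level, dose must scale with clearance: new dose = 250 × 2.127 = 532 mg.

532 mg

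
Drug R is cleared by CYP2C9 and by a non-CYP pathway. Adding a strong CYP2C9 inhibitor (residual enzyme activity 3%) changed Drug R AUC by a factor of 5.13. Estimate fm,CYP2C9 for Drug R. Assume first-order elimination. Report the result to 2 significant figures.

0.83

CL'/CL = 1 / 5.13 = 0.1949
0.03·fm + (1 − fm) = 0.1949
fm = (0.1949 − 1) / (0.03 − 1) = 0.83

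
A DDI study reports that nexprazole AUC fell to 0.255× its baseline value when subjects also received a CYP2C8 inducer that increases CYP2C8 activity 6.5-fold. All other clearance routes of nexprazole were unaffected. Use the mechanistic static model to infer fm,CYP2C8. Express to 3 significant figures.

0.531

Call the CYP2C8 fraction fm. After the interaction, CL_new/CL_old = fm × 6.5 + (1 − fm).
AUC ratio = 1 / (new CL fraction), so new CL fraction = 1 / 0.255 = 3.922.
fm × 6.5 + 1 − fm = 3.922  ⇒  fm × (6.5 − 1) = 2.922  ⇒  fm = 0.531.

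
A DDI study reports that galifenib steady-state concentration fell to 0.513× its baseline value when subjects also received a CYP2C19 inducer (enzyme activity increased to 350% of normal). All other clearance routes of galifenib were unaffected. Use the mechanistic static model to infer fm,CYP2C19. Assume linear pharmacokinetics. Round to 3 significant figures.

0.380

Let fm be the CYP2C19 fraction. New clearance relative to baseline = fm × 3.5 + (1 − fm).
Steady-state concentration ratio = 1 / (new CL fraction), so new CL fraction = 1 / 0.513 = 1.949.
fm × 3.5 + 1 − fm = 1.949  ⇒  fm × (3.5 − 1) = 0.9493  ⇒  fm = 0.380.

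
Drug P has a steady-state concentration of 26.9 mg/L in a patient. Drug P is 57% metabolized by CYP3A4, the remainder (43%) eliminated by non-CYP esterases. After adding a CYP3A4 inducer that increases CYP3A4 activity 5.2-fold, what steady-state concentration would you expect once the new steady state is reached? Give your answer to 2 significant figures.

The CYP3A4 pathway (57% of clearance) is boosted to 5.2× activity: 0.57 × 5.2 = 2.964.
The remaining 43% of clearance is unaffected.
New clearance relative to baseline: 2.964 + 0.43 = 3.394.
New steady-state concentration = baseline ÷ relative clearance = 26.9 / 3.394 = 7.9 mg/L.

7.9 mg/L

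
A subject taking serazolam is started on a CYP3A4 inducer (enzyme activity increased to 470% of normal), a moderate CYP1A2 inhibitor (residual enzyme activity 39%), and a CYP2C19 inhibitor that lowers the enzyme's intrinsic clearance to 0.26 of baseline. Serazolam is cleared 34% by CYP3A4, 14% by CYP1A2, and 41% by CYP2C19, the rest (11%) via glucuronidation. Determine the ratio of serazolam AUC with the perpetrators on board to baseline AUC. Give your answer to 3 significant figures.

0.535

The CYP3A4 pathway (34% of clearance) rises to 4.7× activity: 0.34 × 4.7 = 1.598.
The CYP1A2 pathway (14% of clearance) is reduced to 0.39× activity: 0.14 × 0.39 = 0.0546.
The CYP2C19 pathway (41% of clearance) falls to 0.26× activity: 0.41 × 0.26 = 0.1066.
Non-CYP routes (11%) are unchanged.
Relative clearance = 1.598 + 0.0546 + 0.1066 + 0.11 = 1.8692.
Because AUC varies inversely with clearance, the combined effect is 1 / 1.8692 = 0.535.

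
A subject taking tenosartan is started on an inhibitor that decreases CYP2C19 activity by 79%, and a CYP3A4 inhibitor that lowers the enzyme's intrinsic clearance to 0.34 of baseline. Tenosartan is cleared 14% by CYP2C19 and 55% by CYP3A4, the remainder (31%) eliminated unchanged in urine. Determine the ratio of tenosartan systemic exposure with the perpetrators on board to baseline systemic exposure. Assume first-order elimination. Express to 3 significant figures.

The CYP2C19 pathway (14% of clearance) is reduced to 0.21× activity: 0.14 × 0.21 = 0.0294.
The CYP3A4 pathway (55% of clearance) falls to 0.34× activity: 0.55 × 0.34 = 0.187.
Non-CYP routes (31%) are unchanged.
Relative clearance = 0.0294 + 0.187 + 0.31 = 0.5264.
Net systemic exposure ratio = 1 / 0.5264 = 1.90.

1.90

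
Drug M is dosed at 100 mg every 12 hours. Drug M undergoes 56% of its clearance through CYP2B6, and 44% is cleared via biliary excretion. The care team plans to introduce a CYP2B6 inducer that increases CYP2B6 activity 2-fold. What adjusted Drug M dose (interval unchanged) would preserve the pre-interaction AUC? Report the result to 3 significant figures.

CYP2B6: 0.56 × 2 = 1.12
Other: 0.44 (unchanged)
CL_new/CL_old = 1.12 + 0.44 = 1.56.
Exposure is unchanged when dose changes in proportion to clearance. New dose = 100 mg × 1.56 = 156 mg.

156 mg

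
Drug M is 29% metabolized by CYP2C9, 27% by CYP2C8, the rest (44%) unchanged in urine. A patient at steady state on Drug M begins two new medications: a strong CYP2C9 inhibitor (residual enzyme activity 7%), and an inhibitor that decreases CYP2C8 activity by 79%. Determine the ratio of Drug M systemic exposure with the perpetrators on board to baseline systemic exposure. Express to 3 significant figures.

1.93

CYP2C9: 0.29 × 0.07 = 0.0203
CYP2C8: 0.27 × 0.21 = 0.0567
Other: 0.44 (unchanged)
Relative clearance = 0.0203 + 0.0567 + 0.44 = 0.517.
Systemic exposure ∝ 1/CL: fold-change = 1 / 0.517 = 1.93.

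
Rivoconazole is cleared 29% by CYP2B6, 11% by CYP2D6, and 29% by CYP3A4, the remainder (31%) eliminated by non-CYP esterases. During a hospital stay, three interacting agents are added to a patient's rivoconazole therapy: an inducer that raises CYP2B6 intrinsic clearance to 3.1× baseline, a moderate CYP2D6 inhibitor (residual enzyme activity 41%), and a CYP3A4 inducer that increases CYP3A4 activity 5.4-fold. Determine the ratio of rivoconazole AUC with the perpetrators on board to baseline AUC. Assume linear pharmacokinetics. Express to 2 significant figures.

The CYP2B6 pathway (29% of clearance) rises to 3.1× activity: 0.29 × 3.1 = 0.899.
The CYP2D6 pathway (11% of clearance) drops to 0.41× activity: 0.11 × 0.41 = 0.0451.
The CYP3A4 pathway (29% of clearance) is boosted to 5.4× activity: 0.29 × 5.4 = 1.566.
Non-CYP routes (31%) are unchanged.
New clearance relative to baseline: 0.899 + 0.0451 + 1.566 + 0.31 = 2.8201.
AUC ∝ 1/CL: fold-change = 1 / 2.8201 = 0.35.

0.35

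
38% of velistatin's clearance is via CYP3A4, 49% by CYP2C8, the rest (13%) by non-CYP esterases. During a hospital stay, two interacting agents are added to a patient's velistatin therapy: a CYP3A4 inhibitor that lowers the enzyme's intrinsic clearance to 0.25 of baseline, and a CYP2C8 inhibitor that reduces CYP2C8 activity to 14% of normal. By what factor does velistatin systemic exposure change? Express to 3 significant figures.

The CYP3A4 pathway (38% of clearance) drops to 0.25× activity: 0.38 × 0.25 = 0.095.
The CYP2C8 pathway (49% of clearance) falls to 0.14× activity: 0.49 × 0.14 = 0.0686.
Non-CYP routes (13%) are unchanged.
New clearance relative to baseline: 0.095 + 0.0686 + 0.13 = 0.2936.
Systemic exposure ∝ 1/CL: fold-change = 1 / 0.2936 = 3.41.

3.41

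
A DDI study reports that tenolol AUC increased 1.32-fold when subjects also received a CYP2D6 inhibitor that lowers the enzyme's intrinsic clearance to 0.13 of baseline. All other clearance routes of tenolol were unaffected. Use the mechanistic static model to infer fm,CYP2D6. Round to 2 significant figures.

0.28

Call the CYP2D6 fraction fm. After the interaction, CL_new/CL_old = fm × 0.13 + (1 − fm).
AUC ratio = 1 / (new CL fraction), so new CL fraction = 1 / 1.32 = 0.7576.
fm × 0.13 + 1 − fm = 0.7576  ⇒  fm × (0.13 − 1) = −0.2424  ⇒  fm = 0.28.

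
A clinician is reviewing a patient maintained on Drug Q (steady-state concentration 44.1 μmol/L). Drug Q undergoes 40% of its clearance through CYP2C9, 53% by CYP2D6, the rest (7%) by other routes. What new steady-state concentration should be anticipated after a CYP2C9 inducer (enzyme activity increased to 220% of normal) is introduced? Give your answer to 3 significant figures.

29.8 μmol/L

CYP2C9: 0.4 × 2.2 = 0.88
CYP2D6: 0.53 (unchanged)
Other: 0.07 (unchanged)
Relative clearance = 0.88 + 0.53 + 0.07 = 1.48.
With dosing unchanged, steady-state concentration scales as 1/CL: 44.1 / 1.48 = 29.8 μmol/L.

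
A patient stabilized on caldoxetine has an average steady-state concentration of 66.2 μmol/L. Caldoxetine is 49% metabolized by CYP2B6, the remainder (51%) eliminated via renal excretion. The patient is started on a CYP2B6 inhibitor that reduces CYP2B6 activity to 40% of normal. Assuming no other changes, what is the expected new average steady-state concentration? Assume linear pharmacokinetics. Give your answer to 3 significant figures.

CYP2B6: 0.49 × 0.4 = 0.196
Other: 0.51 (unchanged)
New clearance relative to baseline: 0.196 + 0.51 = 0.706.
New average steady-state concentration = baseline ÷ relative clearance = 66.2 / 0.706 = 93.8 μmol/L.

93.8 μmol/L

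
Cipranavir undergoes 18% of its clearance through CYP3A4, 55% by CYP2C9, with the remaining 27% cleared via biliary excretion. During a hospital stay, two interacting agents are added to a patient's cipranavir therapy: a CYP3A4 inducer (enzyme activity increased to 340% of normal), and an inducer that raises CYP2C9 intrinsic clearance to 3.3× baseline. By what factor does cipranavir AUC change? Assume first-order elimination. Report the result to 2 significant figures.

0.37

CYP3A4: 0.18 × 3.4 = 0.612
CYP2C9: 0.55 × 3.3 = 1.815
Other: 0.27 (unchanged)
CL_new/CL_old = 0.612 + 1.815 + 0.27 = 2.697.
Net AUC ratio = 1 / 2.697 = 0.37.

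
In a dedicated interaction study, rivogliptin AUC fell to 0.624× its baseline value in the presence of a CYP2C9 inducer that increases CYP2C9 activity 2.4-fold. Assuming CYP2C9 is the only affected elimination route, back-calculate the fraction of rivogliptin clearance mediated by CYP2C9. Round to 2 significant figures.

Let x = fm,CYP2C9. Because AUC ∝ 1/CL, relative clearance rose to 1/0.624 = 1.603.
Only the CYP2C9 route changed, so 1.603 = x·2.4 + (1 − x), giving x = 0.43.

0.43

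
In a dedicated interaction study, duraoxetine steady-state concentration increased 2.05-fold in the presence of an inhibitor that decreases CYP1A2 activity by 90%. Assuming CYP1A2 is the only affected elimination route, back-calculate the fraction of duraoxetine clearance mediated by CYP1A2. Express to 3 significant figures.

0.569

Write x for the fraction cleared via CYP1A2. The observed steady-state concentration change means clearance fell to 1/2.05 = 0.4878 of baseline.
Setting x·0.1 + (1 − x) = 0.4878 and solving: x = (0.4878 − 1)/(0.1 − 1) = 0.569.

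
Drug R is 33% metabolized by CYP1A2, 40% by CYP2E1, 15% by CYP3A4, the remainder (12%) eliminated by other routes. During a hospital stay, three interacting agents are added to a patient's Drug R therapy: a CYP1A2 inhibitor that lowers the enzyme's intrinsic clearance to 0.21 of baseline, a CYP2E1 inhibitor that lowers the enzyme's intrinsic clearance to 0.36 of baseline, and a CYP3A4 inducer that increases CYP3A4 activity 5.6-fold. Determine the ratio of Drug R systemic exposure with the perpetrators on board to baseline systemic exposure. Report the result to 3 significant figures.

CYP1A2: 0.33 × 0.21 = 0.0693
CYP2E1: 0.4 × 0.36 = 0.144
CYP3A4: 0.15 × 5.6 = 0.84
Other: 0.12 (unchanged)
Relative clearance = 0.0693 + 0.144 + 0.84 + 0.12 = 1.1733.
Because systemic exposure varies inversely with clearance, the combined effect is 1 / 1.1733 = 0.852.

0.852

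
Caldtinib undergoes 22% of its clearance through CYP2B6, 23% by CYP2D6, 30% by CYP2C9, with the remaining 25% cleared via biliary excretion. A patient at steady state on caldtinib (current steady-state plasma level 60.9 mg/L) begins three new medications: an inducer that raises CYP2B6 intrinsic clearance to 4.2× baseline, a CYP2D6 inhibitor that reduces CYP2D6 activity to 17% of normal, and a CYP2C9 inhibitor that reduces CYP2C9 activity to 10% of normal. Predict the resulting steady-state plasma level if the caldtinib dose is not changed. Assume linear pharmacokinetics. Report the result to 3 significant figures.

49.0 mg/L

The CYP2B6 pathway (22% of clearance) is boosted to 4.2× activity: 0.22 × 4.2 = 0.924.
The CYP2D6 pathway (23% of clearance) drops to 0.17× activity: 0.23 × 0.17 = 0.0391.
The CYP2C9 pathway (30% of clearance) falls to 0.1× activity: 0.3 × 0.1 = 0.03.
Non-CYP routes (25%) are unchanged.
Relative clearance = 0.924 + 0.0391 + 0.03 + 0.25 = 1.2431.
Steady-state plasma level ∝ 1/CL: new value = 60.9 / 1.2431 = 49.0 mg/L.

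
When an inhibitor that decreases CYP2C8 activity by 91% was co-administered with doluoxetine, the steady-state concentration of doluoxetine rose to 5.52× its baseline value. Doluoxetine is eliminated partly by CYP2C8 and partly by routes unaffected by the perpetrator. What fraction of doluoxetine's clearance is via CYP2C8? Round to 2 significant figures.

0.90

Let x = fm,CYP2C8. Because steady-state concentration ∝ 1/CL, relative clearance fell to 1/5.52 = 0.1812.
Setting x·0.09 + (1 − x) = 0.1812 and solving: x = (0.1812 − 1)/(0.09 − 1) = 0.90.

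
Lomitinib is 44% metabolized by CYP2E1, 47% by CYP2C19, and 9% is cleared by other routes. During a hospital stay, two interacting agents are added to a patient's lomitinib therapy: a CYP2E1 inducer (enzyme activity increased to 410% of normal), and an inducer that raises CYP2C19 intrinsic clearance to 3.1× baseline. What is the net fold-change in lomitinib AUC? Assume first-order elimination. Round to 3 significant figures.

The CYP2E1 pathway (44% of clearance) rises to 4.1× activity: 0.44 × 4.1 = 1.804.
The CYP2C19 pathway (47% of clearance) rises to 3.1× activity: 0.47 × 3.1 = 1.457.
Non-CYP routes (9%) are unchanged.
Relative clearance = 1.804 + 1.457 + 0.09 = 3.351.
Because AUC varies inversely with clearance, the combined effect is 1 / 3.351 = 0.298.

0.298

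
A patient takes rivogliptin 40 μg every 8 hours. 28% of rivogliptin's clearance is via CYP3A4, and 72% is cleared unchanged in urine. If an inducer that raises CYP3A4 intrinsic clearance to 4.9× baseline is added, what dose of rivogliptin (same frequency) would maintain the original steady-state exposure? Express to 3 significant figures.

The CYP3A4 pathway (28% of clearance) rises to 4.9× activity: 0.28 × 4.9 = 1.372.
Non-CYP routes (72%) are unchanged.
CL_new/CL_old = 1.372 + 0.72 = 2.092.
Exposure is unchanged when dose changes in proportion to clearance. New dose = 40 μg × 2.092 = 83.7 μg.

83.7 μg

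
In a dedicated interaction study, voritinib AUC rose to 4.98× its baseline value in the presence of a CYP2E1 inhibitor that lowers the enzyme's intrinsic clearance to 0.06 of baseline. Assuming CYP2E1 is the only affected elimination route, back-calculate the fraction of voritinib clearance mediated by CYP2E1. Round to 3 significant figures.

Let fm be the CYP2E1 fraction. New clearance relative to baseline = fm × 0.06 + (1 − fm).
AUC ratio = 1 / (new CL fraction), so new CL fraction = 1 / 4.98 = 0.2008.
fm × 0.06 + 1 − fm = 0.2008  ⇒  fm × (0.06 − 1) = −0.7992  ⇒  fm = 0.850.

0.850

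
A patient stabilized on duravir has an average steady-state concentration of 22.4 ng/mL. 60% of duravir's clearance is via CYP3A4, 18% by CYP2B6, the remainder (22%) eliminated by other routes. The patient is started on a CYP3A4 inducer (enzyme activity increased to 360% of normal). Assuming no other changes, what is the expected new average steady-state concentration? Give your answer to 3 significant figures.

CYP3A4: 0.6 × 3.6 = 2.16
CYP2B6: 0.18 (unchanged)
Other: 0.22 (unchanged)
New clearance relative to baseline: 2.16 + 0.18 + 0.22 = 2.56.
Average steady-state concentration ∝ 1/CL, so new value = 22.4 / 2.56 = 8.75 ng/mL.

8.75 ng/mL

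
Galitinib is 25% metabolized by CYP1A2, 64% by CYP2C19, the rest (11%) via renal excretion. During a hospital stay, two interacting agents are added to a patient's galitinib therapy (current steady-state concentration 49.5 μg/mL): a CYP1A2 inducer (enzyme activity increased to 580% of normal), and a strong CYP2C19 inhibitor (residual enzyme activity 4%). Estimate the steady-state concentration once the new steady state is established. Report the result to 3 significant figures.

31.2 μg/mL

The CYP1A2 pathway (25% of clearance) rises to 5.8× activity: 0.25 × 5.8 = 1.45.
The CYP2C19 pathway (64% of clearance) drops to 0.04× activity: 0.64 × 0.04 = 0.0256.
Non-CYP routes (11%) are unchanged.
Relative clearance = 1.45 + 0.0256 + 0.11 = 1.5856.
Dividing the baseline by the relative clearance: 49.5 / 1.5856 = 31.2 μg/mL.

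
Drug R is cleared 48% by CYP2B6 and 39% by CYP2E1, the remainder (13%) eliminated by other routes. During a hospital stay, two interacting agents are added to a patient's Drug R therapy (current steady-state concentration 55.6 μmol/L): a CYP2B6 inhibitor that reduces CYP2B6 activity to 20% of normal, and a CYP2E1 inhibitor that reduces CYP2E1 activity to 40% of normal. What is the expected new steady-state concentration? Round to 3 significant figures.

146 μmol/L

The CYP2B6 pathway (48% of clearance) drops to 0.2× activity: 0.48 × 0.2 = 0.096.
The CYP2E1 pathway (39% of clearance) falls to 0.4× activity: 0.39 × 0.4 = 0.156.
The remaining 13% of clearance is unaffected.
New clearance relative to baseline: 0.096 + 0.156 + 0.13 = 0.382.
New steady-state concentration = 55.6 / 0.382 = 146 μmol/L (concentration scales inversely with clearance).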